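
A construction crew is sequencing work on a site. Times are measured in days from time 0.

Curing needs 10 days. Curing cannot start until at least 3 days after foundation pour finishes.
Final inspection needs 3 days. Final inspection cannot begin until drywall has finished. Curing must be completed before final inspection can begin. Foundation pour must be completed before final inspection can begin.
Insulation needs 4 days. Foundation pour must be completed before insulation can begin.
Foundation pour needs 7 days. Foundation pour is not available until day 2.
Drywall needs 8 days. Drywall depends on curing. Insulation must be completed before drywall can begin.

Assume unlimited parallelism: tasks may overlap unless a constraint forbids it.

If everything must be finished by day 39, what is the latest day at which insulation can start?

24

To finish by day 39, final inspection (duration 3) must start no later than day 36.
Drywall feeds into final inspection (must start by day 36); so drywall must finish by day 36 and therefore start by day 28.
Since drywall (must start by day 28) depends on it, insulation must finish by day 28. Backing off its 4-day duration gives a latest start of day 24.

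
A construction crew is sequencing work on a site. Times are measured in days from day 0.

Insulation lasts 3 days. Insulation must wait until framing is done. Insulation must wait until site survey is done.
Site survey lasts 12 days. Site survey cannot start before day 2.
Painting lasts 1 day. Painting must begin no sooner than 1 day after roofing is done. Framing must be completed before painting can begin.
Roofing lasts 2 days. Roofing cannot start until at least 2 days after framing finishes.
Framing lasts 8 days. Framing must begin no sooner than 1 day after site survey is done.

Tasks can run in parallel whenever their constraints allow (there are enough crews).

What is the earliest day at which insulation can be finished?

After its own release at day 2, site survey can start at day 2 and finishes at day 14.
Framing waits on site survey (finishes day 14, plus 1-day gap → day 15), so it starts at day 15 and finishes at 15 + 8 = day 23.
Insulation cannot start until framing (finishes day 23); site survey (finishes day 14). The controlling bound is day 23, so insulation finishes at 23 + 3 = day 26.

26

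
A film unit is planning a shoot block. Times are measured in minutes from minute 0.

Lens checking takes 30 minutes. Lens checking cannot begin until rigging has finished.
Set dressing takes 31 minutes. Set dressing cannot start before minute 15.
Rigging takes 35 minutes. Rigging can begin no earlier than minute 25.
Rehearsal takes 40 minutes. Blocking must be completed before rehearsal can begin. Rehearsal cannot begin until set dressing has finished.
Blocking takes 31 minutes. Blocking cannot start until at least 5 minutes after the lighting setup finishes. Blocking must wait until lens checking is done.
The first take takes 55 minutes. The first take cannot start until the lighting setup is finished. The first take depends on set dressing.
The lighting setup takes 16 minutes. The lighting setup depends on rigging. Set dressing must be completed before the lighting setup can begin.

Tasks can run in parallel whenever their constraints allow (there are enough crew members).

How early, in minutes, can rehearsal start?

121

Set dressing cannot begin until its own release at minute 15. It runs from minute 15 to 15 + 31 = minute 46.
Rigging waits on its own release at minute 25, so it starts at minute 25 and finishes at 25 + 35 = minute 60.
Lens checking cannot begin until rigging (finishes minute 60). It runs from minute 60 to 60 + 30 = minute 90.
The lighting setup cannot start until rigging (finishes minute 60); set dressing (finishes minute 46). The controlling bound is minute 60, so the lighting setup finishes at 60 + 16 = minute 76.
Blocking has to wait for the lighting setup (finishes minute 76, plus 5-minute gap → minute 81); lens checking (finishes minute 90). The latest of these is minute 90, so blocking runs minute 90 to 90 + 31 = minute 121.
Rehearsal waits on blocking (finishes minute 121); set dressing (finishes minute 46). The latest of these is minute 121, which is the earliest rehearsal can start.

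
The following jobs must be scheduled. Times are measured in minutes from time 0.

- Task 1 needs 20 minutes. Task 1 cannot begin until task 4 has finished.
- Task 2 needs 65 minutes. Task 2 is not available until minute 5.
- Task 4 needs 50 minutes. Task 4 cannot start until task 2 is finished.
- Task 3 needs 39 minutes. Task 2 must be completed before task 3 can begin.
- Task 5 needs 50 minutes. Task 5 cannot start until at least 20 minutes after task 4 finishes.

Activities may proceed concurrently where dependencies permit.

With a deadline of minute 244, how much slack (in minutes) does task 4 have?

Task 2 waits on its own release at minute 5, so it starts at minute 5 and finishes at 5 + 65 = minute 70.
After task 2 (finishes minute 70), task 4 can start at minute 70 and finishes at minute 120.

Working backward from the deadline:
Task 1 must finish by minute 244; it takes 20 minutes, so it must start by 244 − 20 = minute 224.
Task 5 has no dependents, so it just needs to finish by minute 244. Starting by 244 − 50 = minute 194 achieves that.
Task 4 must finish in time for task 1 (must start by minute 224); task 5 (must start by minute 194, minus 20-minute gap → minute 174). The tightest is minute 174, so task 4 must start by 174 − 50 = minute 124.
So task 4 can start as early as minute 70 and as late as minute 124, giving 124 − 70 = 54 minutes of slack.

54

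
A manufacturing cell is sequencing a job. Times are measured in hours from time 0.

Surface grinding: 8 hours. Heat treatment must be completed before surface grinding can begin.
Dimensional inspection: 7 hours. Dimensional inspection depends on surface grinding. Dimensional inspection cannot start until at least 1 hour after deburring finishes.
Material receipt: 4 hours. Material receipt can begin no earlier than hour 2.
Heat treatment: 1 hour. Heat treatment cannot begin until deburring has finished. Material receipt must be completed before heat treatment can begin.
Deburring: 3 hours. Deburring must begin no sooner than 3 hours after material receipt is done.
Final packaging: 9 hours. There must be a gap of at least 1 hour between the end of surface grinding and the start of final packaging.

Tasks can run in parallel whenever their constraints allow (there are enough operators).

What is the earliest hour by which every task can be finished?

31

After its own release at hour 2, material receipt can start at hour 2 and finishes at hour 6.
Deburring cannot begin until material receipt (finishes hour 6, plus 3-hour gap → hour 9). It runs from hour 9 to 9 + 3 = hour 12.
Heat treatment needs all of deburring (finishes hour 12); material receipt (finishes hour 6). That puts its earliest start at hour 12; it finishes at 12 + 1 = hour 13.
After heat treatment (finishes hour 13), surface grinding can start at hour 13 and finishes at hour 21.
After surface grinding (finishes hour 21, plus 1-hour gap → hour 22), final packaging can start at hour 22 and finishes at hour 31.
Dimensional inspection has to wait for surface grinding (finishes hour 21); deburring (finishes hour 12, plus 1-hour gap → hour 13). The latest of these is hour 21, so dimensional inspection runs hour 21 to 21 + 7 = hour 28.
All tasks are finished once the last one completes. Finish times: Material receipt at 6, Deburring at 12, Heat treatment at 13, Surface grinding at 21, Dimensional inspection at 28, Final packaging at 31. The latest is hour 31.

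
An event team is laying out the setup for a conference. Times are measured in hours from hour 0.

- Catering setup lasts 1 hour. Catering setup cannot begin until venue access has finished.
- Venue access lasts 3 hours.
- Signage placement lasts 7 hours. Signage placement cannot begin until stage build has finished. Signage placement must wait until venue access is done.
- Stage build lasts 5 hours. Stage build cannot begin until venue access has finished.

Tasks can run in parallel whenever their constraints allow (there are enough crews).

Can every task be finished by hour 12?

No

Venue access can start immediately at hour 0; it finishes at hour 3.
Catering setup waits on venue access (finishes hour 3), so it starts at hour 3 and finishes at 3 + 1 = hour 4.
Stage build waits on venue access (finishes hour 3), so it starts at hour 3 and finishes at 3 + 5 = hour 8.
Signage placement needs all of stage build (finishes hour 8); venue access (finishes hour 3). That puts its earliest start at hour 8; it finishes at 8 + 7 = hour 15.
The earliest everything can be done is hour 15, which is after the deadline of 12, so it is not possible.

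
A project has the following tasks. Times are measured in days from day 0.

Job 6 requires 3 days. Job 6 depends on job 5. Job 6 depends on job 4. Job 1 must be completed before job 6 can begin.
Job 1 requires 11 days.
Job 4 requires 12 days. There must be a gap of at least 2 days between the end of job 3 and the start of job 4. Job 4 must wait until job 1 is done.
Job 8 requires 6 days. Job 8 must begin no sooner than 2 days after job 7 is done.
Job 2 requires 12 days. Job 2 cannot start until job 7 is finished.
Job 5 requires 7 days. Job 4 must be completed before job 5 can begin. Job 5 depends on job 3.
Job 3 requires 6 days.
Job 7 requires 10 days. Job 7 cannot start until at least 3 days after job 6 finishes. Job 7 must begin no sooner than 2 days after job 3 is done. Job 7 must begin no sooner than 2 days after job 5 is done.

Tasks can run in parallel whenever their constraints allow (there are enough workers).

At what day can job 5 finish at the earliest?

30

Nothing blocks job 3, so it runs from day 0 to day 6.
Job 1 has no prerequisites, so it starts at day 0 and finishes at day 11.
Job 4 cannot start until job 3 (finishes day 6, plus 2-day gap → day 8); job 1 (finishes day 11). The controlling bound is day 11, so job 4 finishes at 11 + 12 = day 23.
Job 5 cannot start until job 4 (finishes day 23); job 3 (finishes day 6). The controlling bound is day 23, so job 5 finishes at 23 + 7 = day 30.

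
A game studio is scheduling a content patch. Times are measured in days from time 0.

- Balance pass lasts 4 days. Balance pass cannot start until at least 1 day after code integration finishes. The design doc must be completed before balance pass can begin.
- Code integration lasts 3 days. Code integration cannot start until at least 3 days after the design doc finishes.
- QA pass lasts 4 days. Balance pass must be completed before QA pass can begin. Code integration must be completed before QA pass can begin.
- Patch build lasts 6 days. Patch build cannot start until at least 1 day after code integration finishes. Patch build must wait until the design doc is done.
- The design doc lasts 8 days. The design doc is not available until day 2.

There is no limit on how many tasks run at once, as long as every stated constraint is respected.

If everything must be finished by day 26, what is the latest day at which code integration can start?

14

Nothing follows QA pass; the deadline of day 26 is its only limit. It must start by 26 − 4 = day 22.
Balance pass feeds into QA pass (must start by day 22); so balance pass must finish by day 22 and therefore start by day 18.
Patch build has no dependents, so it just needs to finish by day 26. Starting by 26 − 6 = day 20 achieves that.
For code integration: balance pass (must start by day 18, minus 1-day gap → day 17); QA pass (must start by day 22); patch build (must start by day 20, minus 1-day gap → day 19). The most restrictive is day 17; with a 3-day duration, code integration must start by day 14.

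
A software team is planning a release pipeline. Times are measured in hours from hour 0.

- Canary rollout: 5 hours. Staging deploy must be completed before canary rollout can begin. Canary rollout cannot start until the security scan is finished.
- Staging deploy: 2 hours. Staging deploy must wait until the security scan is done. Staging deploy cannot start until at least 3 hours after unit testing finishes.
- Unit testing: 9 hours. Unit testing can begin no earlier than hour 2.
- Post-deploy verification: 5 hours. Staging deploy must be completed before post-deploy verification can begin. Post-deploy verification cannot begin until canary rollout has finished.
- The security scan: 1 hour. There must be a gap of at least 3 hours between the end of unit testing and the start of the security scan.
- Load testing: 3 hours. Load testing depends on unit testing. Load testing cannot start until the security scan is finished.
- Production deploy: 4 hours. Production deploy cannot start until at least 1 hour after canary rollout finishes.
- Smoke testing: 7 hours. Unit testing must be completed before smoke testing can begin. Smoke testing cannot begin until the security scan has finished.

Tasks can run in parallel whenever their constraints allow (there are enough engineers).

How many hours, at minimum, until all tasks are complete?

27

Unit testing cannot begin until its own release at hour 2. It runs from hour 2 to 2 + 9 = hour 11.
The security scan waits on unit testing (finishes hour 11, plus 3-hour gap → hour 14), so it starts at hour 14 and finishes at 14 + 1 = hour 15.
Load testing has to wait for unit testing (finishes hour 11); the security scan (finishes hour 15). The latest of these is hour 15, so load testing runs hour 15 to 15 + 3 = hour 18.
Smoke testing needs all of unit testing (finishes hour 11); the security scan (finishes hour 15). That puts its earliest start at hour 15; it finishes at 15 + 7 = hour 22.
For staging deploy: the security scan (finishes hour 15); unit testing (finishes hour 11, plus 3-hour gap → hour 14). Taking the maximum gives a start of hour 15, and it finishes at 15 + 2 = hour 17.
Canary rollout cannot start until staging deploy (finishes hour 17); the security scan (finishes hour 15). The controlling bound is hour 17, so canary rollout finishes at 17 + 5 = hour 22.
Post-deploy verification has to wait for staging deploy (finishes hour 17); canary rollout (finishes hour 22). The latest of these is hour 22, so post-deploy verification runs hour 22 to 22 + 5 = hour 27.
Production deploy waits on canary rollout (finishes hour 22, plus 1-hour gap → hour 23), so it starts at hour 23 and finishes at 23 + 4 = hour 27.
All tasks are finished once the last one completes. Finish times: Unit testing at 11, The security scan at 15, Staging deploy at 17, Smoke testing at 22, Canary rollout at 22, Load testing at 18, Production deploy at 27, Post-deploy verification at 27. The latest is hour 27.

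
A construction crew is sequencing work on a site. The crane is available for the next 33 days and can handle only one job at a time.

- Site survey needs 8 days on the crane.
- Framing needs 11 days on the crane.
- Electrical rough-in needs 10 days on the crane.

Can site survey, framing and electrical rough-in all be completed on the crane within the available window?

Running back to back, the jobs need 8 + 11 + 10 = 29 days on the crane.
Since 29 ≤ 33, they fit within the window.

Yes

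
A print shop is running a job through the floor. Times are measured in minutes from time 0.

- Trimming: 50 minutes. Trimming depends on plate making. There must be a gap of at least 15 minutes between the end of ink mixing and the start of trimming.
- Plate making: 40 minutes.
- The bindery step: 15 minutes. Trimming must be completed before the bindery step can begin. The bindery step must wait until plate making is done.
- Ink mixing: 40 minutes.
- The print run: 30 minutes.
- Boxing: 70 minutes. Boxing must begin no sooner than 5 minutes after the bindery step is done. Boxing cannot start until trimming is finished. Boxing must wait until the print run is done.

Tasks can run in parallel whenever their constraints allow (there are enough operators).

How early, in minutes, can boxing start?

Nothing blocks the print run, so it runs from minute 0 to minute 30.
Ink mixing can start immediately at minute 0; it finishes at minute 40.
Plate making has no prerequisites, so it starts at minute 0 and finishes at minute 40.
Trimming has to wait for plate making (finishes minute 40); ink mixing (finishes minute 40, plus 15-minute gap → minute 55). The latest of these is minute 55, so trimming runs minute 55 to 55 + 50 = minute 105.
For the bindery step: trimming (finishes minute 105); plate making (finishes minute 40). Taking the maximum gives a start of minute 105, and it finishes at 105 + 15 = minute 120.
Boxing waits on the bindery step (finishes minute 120, plus 5-minute gap → minute 125); trimming (finishes minute 105); the print run (finishes minute 30). The latest of these is minute 125, which is the earliest boxing can start.

125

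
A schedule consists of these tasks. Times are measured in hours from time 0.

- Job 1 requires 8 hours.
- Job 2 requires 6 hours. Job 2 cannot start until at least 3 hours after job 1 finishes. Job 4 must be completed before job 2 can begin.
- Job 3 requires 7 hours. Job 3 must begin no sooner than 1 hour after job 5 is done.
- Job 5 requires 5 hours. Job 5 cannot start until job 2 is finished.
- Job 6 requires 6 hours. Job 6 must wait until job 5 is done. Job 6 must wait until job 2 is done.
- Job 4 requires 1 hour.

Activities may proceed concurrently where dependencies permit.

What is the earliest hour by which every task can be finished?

Job 4 can start immediately at hour 0; it finishes at hour 1.
Job 1 can start immediately at hour 0; it finishes at hour 8.
For job 2: job 1 (finishes hour 8, plus 3-hour gap → hour 11); job 4 (finishes hour 1). Taking the maximum gives a start of hour 11, and it finishes at 11 + 6 = hour 17.
After job 2 (finishes hour 17), job 5 can start at hour 17 and finishes at hour 22.
For job 6: job 5 (finishes hour 22); job 2 (finishes hour 17). Taking the maximum gives a start of hour 22, and it finishes at 22 + 6 = hour 28.
Job 3 cannot begin until job 5 (finishes hour 22, plus 1-hour gap → hour 23). It runs from hour 23 to 23 + 7 = hour 30.
All tasks are finished once the last one completes. Finish times: Job 1 at 8, Job 2 at 17, Job 3 at 30, Job 4 at 1, Job 5 at 22, Job 6 at 28. The latest is hour 30.

30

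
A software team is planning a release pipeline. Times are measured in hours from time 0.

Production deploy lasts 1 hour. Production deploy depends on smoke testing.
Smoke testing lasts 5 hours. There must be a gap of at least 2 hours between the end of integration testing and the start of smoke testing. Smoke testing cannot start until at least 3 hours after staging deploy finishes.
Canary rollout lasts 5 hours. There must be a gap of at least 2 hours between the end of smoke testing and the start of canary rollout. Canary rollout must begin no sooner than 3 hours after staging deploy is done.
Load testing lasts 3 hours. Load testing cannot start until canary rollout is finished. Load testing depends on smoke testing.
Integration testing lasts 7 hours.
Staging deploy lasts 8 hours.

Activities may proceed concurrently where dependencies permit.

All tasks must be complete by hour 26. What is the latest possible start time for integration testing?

Load testing must finish by hour 26; it takes 3 hours, so it must start by 26 − 3 = hour 23.
Canary rollout feeds into load testing (must start by hour 23); so canary rollout must finish by hour 23 and therefore start by hour 18.
Nothing follows production deploy; the deadline of hour 26 is its only limit. It must start by 26 − 1 = hour 25.
Smoke testing must finish in time for canary rollout (must start by hour 18, minus 2-hour gap → hour 16); load testing (must start by hour 23); production deploy (must start by hour 25). The tightest is hour 16, so smoke testing must start by 16 − 5 = hour 11.
Since smoke testing (must start by hour 11, minus 2-hour gap → hour 9) depends on it, integration testing must finish by hour 9. Backing off its 7-hour duration gives a latest start of hour 2.

2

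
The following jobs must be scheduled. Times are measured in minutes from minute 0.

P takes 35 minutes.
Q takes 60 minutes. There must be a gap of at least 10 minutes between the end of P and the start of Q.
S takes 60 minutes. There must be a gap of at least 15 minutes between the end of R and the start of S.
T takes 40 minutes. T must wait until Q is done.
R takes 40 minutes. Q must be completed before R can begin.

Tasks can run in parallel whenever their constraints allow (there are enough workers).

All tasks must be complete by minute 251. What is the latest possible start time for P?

S has no dependents, so it just needs to finish by minute 251. Starting by 251 − 60 = minute 191 achieves that.
Since S (must start by minute 191, minus 15-minute gap → minute 176) depends on it, R must finish by minute 176. Backing off its 40-minute duration gives a latest start of minute 136.
To finish by minute 251, T (duration 40) must start no later than minute 211.
Q must finish in time for R (must start by minute 136); T (must start by minute 211). The tightest is minute 136, so Q must start by 136 − 60 = minute 76.
P must finish before Q (must start by minute 76, minus 10-minute gap → minute 66). With a 35-minute duration, P must start by 66 − 35 = minute 31.

31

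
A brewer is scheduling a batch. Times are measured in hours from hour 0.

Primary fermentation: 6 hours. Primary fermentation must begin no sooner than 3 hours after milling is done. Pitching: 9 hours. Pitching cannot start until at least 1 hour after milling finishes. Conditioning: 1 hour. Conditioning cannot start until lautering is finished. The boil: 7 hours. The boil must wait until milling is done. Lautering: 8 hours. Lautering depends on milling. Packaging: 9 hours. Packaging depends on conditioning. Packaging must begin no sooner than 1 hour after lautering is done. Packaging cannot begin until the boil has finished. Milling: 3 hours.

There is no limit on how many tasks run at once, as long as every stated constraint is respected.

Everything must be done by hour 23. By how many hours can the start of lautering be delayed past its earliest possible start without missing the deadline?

Nothing blocks milling, so it runs from hour 0 to hour 3.
After milling (finishes hour 3), lautering can start at hour 3 and finishes at hour 11.

Working backward from the deadline:
Packaging must finish by hour 23; it takes 9 hours, so it must start by 23 − 9 = hour 14.
Conditioning must finish before packaging (must start by hour 14). With a 1-hour duration, conditioning must start by 14 − 1 = hour 13.
Lautering must finish in time for conditioning (must start by hour 13); packaging (must start by hour 14, minus 1-hour gap → hour 13). The tightest is hour 13, so lautering must start by 13 − 8 = hour 5.
So lautering can start as early as hour 3 and as late as hour 5, giving 5 − 3 = 2 hours of slack.

2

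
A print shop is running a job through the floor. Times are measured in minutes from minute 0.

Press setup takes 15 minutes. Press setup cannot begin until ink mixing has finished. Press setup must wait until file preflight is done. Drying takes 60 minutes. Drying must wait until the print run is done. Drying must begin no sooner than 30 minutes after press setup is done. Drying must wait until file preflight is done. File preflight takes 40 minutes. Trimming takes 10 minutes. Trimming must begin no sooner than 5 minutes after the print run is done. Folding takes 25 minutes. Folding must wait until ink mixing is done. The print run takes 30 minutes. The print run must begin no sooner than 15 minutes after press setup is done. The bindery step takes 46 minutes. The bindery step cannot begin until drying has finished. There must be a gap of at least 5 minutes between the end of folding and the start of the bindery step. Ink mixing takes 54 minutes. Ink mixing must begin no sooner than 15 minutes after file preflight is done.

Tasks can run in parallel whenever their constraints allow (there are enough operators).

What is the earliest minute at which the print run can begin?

139

File preflight has no prerequisites, so it starts at minute 0 and finishes at minute 40.
Ink mixing waits on file preflight (finishes minute 40, plus 15-minute gap → minute 55), so it starts at minute 55 and finishes at 55 + 54 = minute 109.
Press setup has to wait for ink mixing (finishes minute 109); file preflight (finishes minute 40). The latest of these is minute 109, so press setup runs minute 109 to 109 + 15 = minute 124.
The print run waits on press setup (finishes minute 124, plus 15-minute gap → minute 139), so the earliest it can start is minute 139.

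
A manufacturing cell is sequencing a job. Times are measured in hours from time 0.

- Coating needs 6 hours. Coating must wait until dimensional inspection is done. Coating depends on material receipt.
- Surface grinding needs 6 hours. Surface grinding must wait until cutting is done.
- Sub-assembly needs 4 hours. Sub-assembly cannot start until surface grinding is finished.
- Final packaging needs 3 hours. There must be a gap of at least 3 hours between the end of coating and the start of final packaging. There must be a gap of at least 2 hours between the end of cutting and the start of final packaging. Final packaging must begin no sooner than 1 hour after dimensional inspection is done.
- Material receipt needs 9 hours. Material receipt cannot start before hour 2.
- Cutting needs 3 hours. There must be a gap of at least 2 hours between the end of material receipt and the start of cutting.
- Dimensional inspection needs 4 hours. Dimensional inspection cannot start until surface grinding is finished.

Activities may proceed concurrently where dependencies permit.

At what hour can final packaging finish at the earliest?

Material receipt waits on its own release at hour 2, so it starts at hour 2 and finishes at 2 + 9 = hour 11.
Cutting waits on material receipt (finishes hour 11, plus 2-hour gap → hour 13), so it starts at hour 13 and finishes at 13 + 3 = hour 16.
After cutting (finishes hour 16), surface grinding can start at hour 16 and finishes at hour 22.
Dimensional inspection cannot begin until surface grinding (finishes hour 22). It runs from hour 22 to 22 + 4 = hour 26.
For coating: dimensional inspection (finishes hour 26); material receipt (finishes hour 11). Taking the maximum gives a start of hour 26, and it finishes at 26 + 6 = hour 32.
Final packaging has to wait for coating (finishes hour 32, plus 3-hour gap → hour 35); cutting (finishes hour 16, plus 2-hour gap → hour 18); dimensional inspection (finishes hour 26, plus 1-hour gap → hour 27). The latest of these is hour 35, so final packaging runs hour 35 to 35 + 3 = hour 38.

38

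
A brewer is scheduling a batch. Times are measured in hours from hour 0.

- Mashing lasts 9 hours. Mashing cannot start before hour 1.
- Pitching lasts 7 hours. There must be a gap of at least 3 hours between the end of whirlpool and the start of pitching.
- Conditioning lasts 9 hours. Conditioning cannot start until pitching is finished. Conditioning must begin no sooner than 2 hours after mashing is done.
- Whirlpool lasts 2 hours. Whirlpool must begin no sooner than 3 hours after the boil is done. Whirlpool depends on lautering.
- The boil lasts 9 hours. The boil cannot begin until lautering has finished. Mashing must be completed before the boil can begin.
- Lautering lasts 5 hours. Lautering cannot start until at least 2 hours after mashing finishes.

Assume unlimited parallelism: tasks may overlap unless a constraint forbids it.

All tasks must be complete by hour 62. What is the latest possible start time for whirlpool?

Nothing follows conditioning; the deadline of hour 62 is its only limit. It must start by 62 − 9 = hour 53.
Pitching has to be done before conditioning (must start by hour 53). That means finishing by hour 53, i.e. starting by 53 − 7 = hour 46.
Whirlpool has to be done before pitching (must start by hour 46, minus 3-hour gap → hour 43). That means finishing by hour 43, i.e. starting by 43 − 2 = hour 41.

41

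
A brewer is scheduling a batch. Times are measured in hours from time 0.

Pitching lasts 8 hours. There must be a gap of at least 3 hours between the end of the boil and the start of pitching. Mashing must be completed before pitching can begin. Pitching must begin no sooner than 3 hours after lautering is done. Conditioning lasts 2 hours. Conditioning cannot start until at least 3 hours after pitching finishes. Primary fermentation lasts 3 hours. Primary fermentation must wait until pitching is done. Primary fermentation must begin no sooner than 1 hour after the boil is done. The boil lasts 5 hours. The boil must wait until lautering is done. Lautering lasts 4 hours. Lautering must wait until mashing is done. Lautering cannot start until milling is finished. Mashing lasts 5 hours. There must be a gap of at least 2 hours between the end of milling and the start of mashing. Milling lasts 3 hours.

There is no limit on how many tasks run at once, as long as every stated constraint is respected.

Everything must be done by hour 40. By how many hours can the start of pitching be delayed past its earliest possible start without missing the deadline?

5

Milling can start immediately at hour 0; it finishes at hour 3.
Mashing waits on milling (finishes hour 3, plus 2-hour gap → hour 5), so it starts at hour 5 and finishes at 5 + 5 = hour 10.
For lautering: mashing (finishes hour 10); milling (finishes hour 3). Taking the maximum gives a start of hour 10, and it finishes at 10 + 4 = hour 14.
The boil waits on lautering (finishes hour 14), so it starts at hour 14 and finishes at 14 + 5 = hour 19.
Pitching needs all of the boil (finishes hour 19, plus 3-hour gap → hour 22); mashing (finishes hour 10); lautering (finishes hour 14, plus 3-hour gap → hour 17). That puts its earliest start at hour 22; it finishes at 22 + 8 = hour 30.

Working backward from the deadline:
Nothing follows primary fermentation; the deadline of hour 40 is its only limit. It must start by 40 − 3 = hour 37.
Nothing follows conditioning; the deadline of hour 40 is its only limit. It must start by 40 − 2 = hour 38.
Pitching feeds primary fermentation (must start by hour 37); conditioning (must start by hour 38, minus 3-hour gap → hour 35). Taking the minimum, pitching must finish by hour 35 and start by 35 − 8 = hour 27.
So pitching can start as early as hour 22 and as late as hour 27, giving 27 − 22 = 5 hours of slack.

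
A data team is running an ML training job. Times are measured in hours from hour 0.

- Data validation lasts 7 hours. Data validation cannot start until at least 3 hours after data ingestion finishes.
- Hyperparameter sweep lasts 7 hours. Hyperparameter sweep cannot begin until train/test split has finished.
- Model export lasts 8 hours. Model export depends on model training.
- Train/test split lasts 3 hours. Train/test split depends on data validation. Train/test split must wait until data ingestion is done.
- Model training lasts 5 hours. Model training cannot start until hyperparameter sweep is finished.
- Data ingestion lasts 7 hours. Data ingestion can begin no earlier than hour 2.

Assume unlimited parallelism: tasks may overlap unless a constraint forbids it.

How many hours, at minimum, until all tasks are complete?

42

Data ingestion cannot begin until its own release at hour 2. It runs from hour 2 to 2 + 7 = hour 9.
Data validation cannot begin until data ingestion (finishes hour 9, plus 3-hour gap → hour 12). It runs from hour 12 to 12 + 7 = hour 19.
Train/test split has to wait for data validation (finishes hour 19); data ingestion (finishes hour 9). The latest of these is hour 19, so train/test split runs hour 19 to 19 + 3 = hour 22.
After train/test split (finishes hour 22), hyperparameter sweep can start at hour 22 and finishes at hour 29.
After hyperparameter sweep (finishes hour 29), model training can start at hour 29 and finishes at hour 34.
After model training (finishes hour 34), model export can start at hour 34 and finishes at hour 42.
All tasks are finished once the last one completes. Finish times: Data ingestion at 9, Data validation at 19, Train/test split at 22, Hyperparameter sweep at 29, Model training at 34, Model export at 42. The latest is hour 42.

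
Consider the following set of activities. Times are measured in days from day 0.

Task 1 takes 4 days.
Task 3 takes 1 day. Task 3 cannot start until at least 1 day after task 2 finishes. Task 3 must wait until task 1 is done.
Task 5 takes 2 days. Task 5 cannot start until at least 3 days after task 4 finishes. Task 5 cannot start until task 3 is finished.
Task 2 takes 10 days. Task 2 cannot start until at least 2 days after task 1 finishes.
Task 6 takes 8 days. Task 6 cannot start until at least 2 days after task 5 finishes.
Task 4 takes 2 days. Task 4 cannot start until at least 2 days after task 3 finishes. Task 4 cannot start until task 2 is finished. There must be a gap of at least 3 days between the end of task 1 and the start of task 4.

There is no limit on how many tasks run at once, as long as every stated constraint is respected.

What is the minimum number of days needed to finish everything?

Task 1 can start immediately at day 0; it finishes at day 4.
After task 1 (finishes day 4, plus 2-day gap → day 6), task 2 can start at day 6 and finishes at day 16.
For task 3: task 2 (finishes day 16, plus 1-day gap → day 17); task 1 (finishes day 4). Taking the maximum gives a start of day 17, and it finishes at 17 + 1 = day 18.
Task 4 cannot start until task 3 (finishes day 18, plus 2-day gap → day 20); task 2 (finishes day 16); task 1 (finishes day 4, plus 3-day gap → day 7). The controlling bound is day 20, so task 4 finishes at 20 + 2 = day 22.
For task 5: task 4 (finishes day 22, plus 3-day gap → day 25); task 3 (finishes day 18). Taking the maximum gives a start of day 25, and it finishes at 25 + 2 = day 27.
Task 6 cannot begin until task 5 (finishes day 27, plus 2-day gap → day 29). It runs from day 29 to 29 + 8 = day 37.
All tasks are finished once the last one completes. Finish times: Task 1 at 4, Task 2 at 16, Task 3 at 18, Task 4 at 22, Task 5 at 27, Task 6 at 37. The latest is day 37.

37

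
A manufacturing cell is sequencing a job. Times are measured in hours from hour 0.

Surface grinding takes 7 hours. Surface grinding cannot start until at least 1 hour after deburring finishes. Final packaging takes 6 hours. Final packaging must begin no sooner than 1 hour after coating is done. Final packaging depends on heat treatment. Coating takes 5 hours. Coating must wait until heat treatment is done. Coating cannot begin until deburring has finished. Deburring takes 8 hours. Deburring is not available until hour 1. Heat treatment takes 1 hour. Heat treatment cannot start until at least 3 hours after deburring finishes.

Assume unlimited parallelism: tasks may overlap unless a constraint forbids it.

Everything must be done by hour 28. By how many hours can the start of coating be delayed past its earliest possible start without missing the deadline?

3

Deburring cannot begin until its own release at hour 1. It runs from hour 1 to 1 + 8 = hour 9.
Heat treatment waits on deburring (finishes hour 9, plus 3-hour gap → hour 12), so it starts at hour 12 and finishes at 12 + 1 = hour 13.
Coating needs all of heat treatment (finishes hour 13); deburring (finishes hour 9). That puts its earliest start at hour 13; it finishes at 13 + 5 = hour 18.

Working backward from the deadline:
Final packaging has no dependents, so it just needs to finish by hour 28. Starting by 28 − 6 = hour 22 achieves that.
Coating must finish before final packaging (must start by hour 22, minus 1-hour gap → hour 21). With a 5-hour duration, coating must start by 21 − 5 = hour 16.
So coating can start as early as hour 13 and as late as hour 16, giving 16 − 13 = 3 hours of slack.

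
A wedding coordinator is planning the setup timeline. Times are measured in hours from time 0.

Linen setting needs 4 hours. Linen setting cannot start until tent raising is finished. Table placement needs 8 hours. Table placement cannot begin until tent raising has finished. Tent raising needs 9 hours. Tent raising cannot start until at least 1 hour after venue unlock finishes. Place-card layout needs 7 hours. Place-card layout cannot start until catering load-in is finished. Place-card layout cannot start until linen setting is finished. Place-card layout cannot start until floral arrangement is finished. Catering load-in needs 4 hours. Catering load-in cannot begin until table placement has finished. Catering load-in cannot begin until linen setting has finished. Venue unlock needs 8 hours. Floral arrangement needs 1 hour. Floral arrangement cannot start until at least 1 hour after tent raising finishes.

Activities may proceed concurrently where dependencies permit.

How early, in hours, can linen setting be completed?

Venue unlock has no prerequisites, so it starts at hour 0 and finishes at hour 8.
Tent raising waits on venue unlock (finishes hour 8, plus 1-hour gap → hour 9), so it starts at hour 9 and finishes at 9 + 9 = hour 18.
Linen setting cannot begin until tent raising (finishes hour 18). It runs from hour 18 to 18 + 4 = hour 22.

22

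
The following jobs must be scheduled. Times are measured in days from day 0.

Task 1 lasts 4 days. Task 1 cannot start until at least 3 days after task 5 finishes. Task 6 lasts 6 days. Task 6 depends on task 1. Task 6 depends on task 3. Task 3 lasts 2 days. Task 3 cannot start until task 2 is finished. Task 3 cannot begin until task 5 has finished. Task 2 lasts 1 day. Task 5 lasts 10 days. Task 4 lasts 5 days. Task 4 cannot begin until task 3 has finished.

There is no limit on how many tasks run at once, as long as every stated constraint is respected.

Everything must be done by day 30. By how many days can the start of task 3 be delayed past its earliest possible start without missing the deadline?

12

Nothing blocks task 5, so it runs from day 0 to day 10.
Task 2 has no prerequisites, so it starts at day 0 and finishes at day 1.
Task 3 cannot start until task 2 (finishes day 1); task 5 (finishes day 10). The controlling bound is day 10, so task 3 finishes at 10 + 2 = day 12.

Working backward from the deadline:
To finish by day 30, task 4 (duration 5) must start no later than day 25.
Task 6 must finish by day 30; it takes 6 days, so it must start by 30 − 6 = day 24.
Task 3 must finish in time for task 4 (must start by day 25); task 6 (must start by day 24). The tightest is day 24, so task 3 must start by 24 − 2 = day 22.
So task 3 can start as early as day 10 and as late as day 22, giving 22 − 10 = 12 days of slack.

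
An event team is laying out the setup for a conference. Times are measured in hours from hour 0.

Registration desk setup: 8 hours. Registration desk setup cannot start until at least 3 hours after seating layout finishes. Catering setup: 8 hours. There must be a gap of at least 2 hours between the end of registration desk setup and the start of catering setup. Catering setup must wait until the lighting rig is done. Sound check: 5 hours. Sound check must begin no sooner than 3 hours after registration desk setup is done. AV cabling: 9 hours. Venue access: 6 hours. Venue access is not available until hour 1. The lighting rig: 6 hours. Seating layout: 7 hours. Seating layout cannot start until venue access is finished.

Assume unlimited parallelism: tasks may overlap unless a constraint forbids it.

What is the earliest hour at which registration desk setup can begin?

17

After its own release at hour 1, venue access can start at hour 1 and finishes at hour 7.
Seating layout cannot begin until venue access (finishes hour 7). It runs from hour 7 to 7 + 7 = hour 14.
Registration desk setup waits on seating layout (finishes hour 14, plus 3-hour gap → hour 17), so the earliest it can start is hour 17.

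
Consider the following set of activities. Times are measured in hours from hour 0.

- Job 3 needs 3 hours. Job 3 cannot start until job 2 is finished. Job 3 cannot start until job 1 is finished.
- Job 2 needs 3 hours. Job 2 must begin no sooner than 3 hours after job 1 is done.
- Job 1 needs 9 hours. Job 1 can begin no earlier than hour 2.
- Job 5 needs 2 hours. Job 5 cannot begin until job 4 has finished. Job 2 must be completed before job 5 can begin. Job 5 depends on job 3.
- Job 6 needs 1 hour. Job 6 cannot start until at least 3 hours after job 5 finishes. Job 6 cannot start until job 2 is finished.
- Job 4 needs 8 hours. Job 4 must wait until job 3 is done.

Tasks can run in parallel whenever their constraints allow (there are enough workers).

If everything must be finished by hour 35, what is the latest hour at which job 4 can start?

Nothing follows job 6; the deadline of hour 35 is its only limit. It must start by 35 − 1 = hour 34.
Job 5 feeds into job 6 (must start by hour 34, minus 3-hour gap → hour 31); so job 5 must finish by hour 31 and therefore start by hour 29.
Job 4 feeds into job 5 (must start by hour 29); so job 4 must finish by hour 29 and therefore start by hour 21.

21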